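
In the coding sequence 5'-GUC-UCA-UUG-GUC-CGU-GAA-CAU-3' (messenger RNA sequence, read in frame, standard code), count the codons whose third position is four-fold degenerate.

Codon 1 GUC (Val): third position 4-fold.
Codon 2 UCA (Ser): third position 4-fold.
Codon 3 UUG (Leu): third position 2-fold.
Codon 4 GUC (Val): third position 4-fold.
Codon 5 CGU (Arg): third position 4-fold.
Codon 6 GAA (Glu): third position 2-fold.
Codon 7 CAU (His): third position 2-fold.
Four-fold degenerate third positions: 4.

4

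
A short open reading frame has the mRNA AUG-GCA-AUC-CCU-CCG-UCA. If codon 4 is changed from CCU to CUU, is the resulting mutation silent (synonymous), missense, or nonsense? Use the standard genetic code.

Position 11 falls in codon 4: CCU → Pro.
After the substitution the codon is CUU → Leu.
Pro ≠ Leu, so this is a missense mutation.

missense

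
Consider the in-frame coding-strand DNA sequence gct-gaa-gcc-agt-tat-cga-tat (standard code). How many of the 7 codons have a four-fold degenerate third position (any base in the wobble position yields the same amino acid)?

Codon 1 GCT (Ala): third position 4-fold.
Codon 2 GAA (Glu): third position 2-fold.
Codon 3 GCC (Ala): third position 4-fold.
Codon 4 AGT (Ser): third position 2-fold.
Codon 5 TAT (Tyr): third position 2-fold.
Codon 6 CGA (Arg): third position 4-fold.
Codon 7 TAT (Tyr): third position 2-fold.
Four-fold degenerate third positions: 3.

3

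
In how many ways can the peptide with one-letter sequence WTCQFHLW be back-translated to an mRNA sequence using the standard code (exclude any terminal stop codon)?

384

Trp: 1 codon.
Thr: 4 codons.
Cys: 2 codons.
Gln: 2 codons.
Phe: 2 codons.
His: 2 codons.
Leu: 6 codons.
Trp: 1 codon.
1 × 4 × 2 × 2 × 2 × 2 × 6 × 1 = 384.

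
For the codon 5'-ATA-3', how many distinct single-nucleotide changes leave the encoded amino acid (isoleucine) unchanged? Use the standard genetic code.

Position 1: none → 0 synonymous.
Position 2: none → 0 synonymous.
Position 3: ATT, ATC → 2 synonymous.
Total: 0 + 0 + 2 = 2.

2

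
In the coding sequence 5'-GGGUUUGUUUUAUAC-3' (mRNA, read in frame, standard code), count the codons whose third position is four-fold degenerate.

Codon 1 GGG (Gly): third position 4-fold.
Codon 2 UUU (Phe): third position 2-fold.
Codon 3 GUU (Val): third position 4-fold.
Codon 4 UUA (Leu): third position 2-fold.
Codon 5 UAC (Tyr): third position 2-fold.
Four-fold degenerate third positions: 2.

2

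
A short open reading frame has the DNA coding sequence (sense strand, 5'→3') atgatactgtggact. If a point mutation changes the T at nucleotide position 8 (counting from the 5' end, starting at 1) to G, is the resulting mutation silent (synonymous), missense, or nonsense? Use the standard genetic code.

Position 8 falls in codon 3: CTG → Leu.
After the substitution the codon is CGG → Arg.
Leu ≠ Arg, so this is a missense mutation.

missense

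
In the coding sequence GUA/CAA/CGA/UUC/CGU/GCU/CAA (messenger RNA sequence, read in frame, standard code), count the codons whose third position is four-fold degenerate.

4

Codon 1 GUA (Val): third position 4-fold.
Codon 2 CAA (Gln): third position 2-fold.
Codon 3 CGA (Arg): third position 4-fold.
Codon 4 UUC (Phe): third position 2-fold.
Codon 5 CGU (Arg): third position 4-fold.
Codon 6 GCU (Ala): third position 4-fold.
Codon 7 CAA (Gln): third position 2-fold.
Four-fold degenerate third positions: 4.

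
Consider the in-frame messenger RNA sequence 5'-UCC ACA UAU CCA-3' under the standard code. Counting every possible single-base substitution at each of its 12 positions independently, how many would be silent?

10

Codon 1 (UCC, Ser): 3 synonymous substitutions.
Codon 2 (ACA, Thr): 3 synonymous substitutions.
Codon 3 (UAU, Tyr): 1 synonymous substitution.
Codon 4 (CCA, Pro): 3 synonymous substitutions.
Total: 3 + 3 + 1 + 3 = 10.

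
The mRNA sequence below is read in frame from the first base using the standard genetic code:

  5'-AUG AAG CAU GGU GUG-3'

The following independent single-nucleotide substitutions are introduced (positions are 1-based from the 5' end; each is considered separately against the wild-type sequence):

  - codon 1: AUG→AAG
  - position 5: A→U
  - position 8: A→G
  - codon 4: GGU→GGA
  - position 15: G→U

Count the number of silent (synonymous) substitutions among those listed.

Codon 1: AUG (Met) → AAG (Lys) — missense.
Codon 2: AAG (Lys) → AUG (Met) — missense.
Codon 3: CAU (His) → CGU (Arg) — missense.
Codon 4: GGU (Gly) → GGA (Gly) — synonymous.
Codon 5: GUG (Val) → GUU (Val) — synonymous.
Synonymous: 2 of 5.

2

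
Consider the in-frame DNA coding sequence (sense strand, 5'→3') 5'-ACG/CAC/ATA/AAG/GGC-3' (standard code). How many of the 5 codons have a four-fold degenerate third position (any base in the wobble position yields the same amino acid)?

Codon 1 ACG (Thr): third position 4-fold.
Codon 2 CAC (His): third position 2-fold.
Codon 3 ATA (Ile): third position 3-fold.
Codon 4 AAG (Lys): third position 2-fold.
Codon 5 GGC (Gly): third position 4-fold.
Four-fold degenerate third positions: 2.

2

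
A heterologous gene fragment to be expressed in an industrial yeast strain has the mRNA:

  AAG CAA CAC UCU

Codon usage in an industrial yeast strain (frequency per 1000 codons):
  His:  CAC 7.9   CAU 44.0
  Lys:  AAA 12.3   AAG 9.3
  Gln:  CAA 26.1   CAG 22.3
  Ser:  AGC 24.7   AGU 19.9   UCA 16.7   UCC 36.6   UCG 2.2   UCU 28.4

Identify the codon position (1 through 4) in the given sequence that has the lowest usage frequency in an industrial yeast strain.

Codon 1 AAG (Lys): 9.3 per 1000.
Codon 2 CAA (Gln): 26.1 per 1000.
Codon 3 CAC (His): 7.9 per 1000.
Codon 4 UCU (Ser): 28.4 per 1000.
Lowest frequency is 7.9 at codon 3.

3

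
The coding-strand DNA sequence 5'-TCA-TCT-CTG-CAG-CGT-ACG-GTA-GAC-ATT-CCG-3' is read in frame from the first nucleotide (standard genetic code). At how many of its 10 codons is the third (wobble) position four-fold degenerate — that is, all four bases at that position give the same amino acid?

7

Codon 1 TCA (Ser): third position 4-fold.
Codon 2 TCT (Ser): third position 4-fold.
Codon 3 CTG (Leu): third position 4-fold.
Codon 4 CAG (Gln): third position 2-fold.
Codon 5 CGT (Arg): third position 4-fold.
Codon 6 ACG (Thr): third position 4-fold.
Codon 7 GTA (Val): third position 4-fold.
Codon 8 GAC (Asp): third position 2-fold.
Codon 9 ATT (Ile): third position 3-fold.
Codon 10 CCG (Pro): third position 4-fold.
Four-fold degenerate third positions: 7.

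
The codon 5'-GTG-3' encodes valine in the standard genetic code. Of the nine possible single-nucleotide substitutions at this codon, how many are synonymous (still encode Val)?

3

Position 1: none → 0 synonymous.
Position 2: none → 0 synonymous.
Position 3: GTT, GTC, GTA → 3 synonymous.
Total: 0 + 0 + 3 = 3.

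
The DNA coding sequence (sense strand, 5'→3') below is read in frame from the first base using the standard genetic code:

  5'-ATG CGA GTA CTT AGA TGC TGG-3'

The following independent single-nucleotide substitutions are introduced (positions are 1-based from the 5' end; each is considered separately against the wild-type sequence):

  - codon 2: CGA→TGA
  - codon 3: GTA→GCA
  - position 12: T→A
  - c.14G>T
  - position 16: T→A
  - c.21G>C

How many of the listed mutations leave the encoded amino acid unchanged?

1

Codon 2: CGA (Arg) → TGA (Stop) — nonsense.
Codon 3: GTA (Val) → GCA (Ala) — missense.
Codon 4: CTT (Leu) → CTA (Leu) — synonymous.
Codon 5: AGA (Arg) → ATA (Ile) — missense.
Codon 6: TGC (Cys) → AGC (Ser) — missense.
Codon 7: TGG (Trp) → TGC (Cys) — missense.
Synonymous: 1 of 6.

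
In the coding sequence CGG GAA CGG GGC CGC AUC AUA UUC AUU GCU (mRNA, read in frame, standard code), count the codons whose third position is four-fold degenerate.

5

Codon 1 CGG (Arg): third position 4-fold.
Codon 2 GAA (Glu): third position 2-fold.
Codon 3 CGG (Arg): third position 4-fold.
Codon 4 GGC (Gly): third position 4-fold.
Codon 5 CGC (Arg): third position 4-fold.
Codon 6 AUC (Ile): third position 3-fold.
Codon 7 AUA (Ile): third position 3-fold.
Codon 8 UUC (Phe): third position 2-fold.
Codon 9 AUU (Ile): third position 3-fold.
Codon 10 GCU (Ala): third position 4-fold.
Four-fold degenerate third positions: 5.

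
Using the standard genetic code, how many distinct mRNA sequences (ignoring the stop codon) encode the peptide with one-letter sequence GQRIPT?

2304

Gly: 4 codons.
Gln: 2 codons.
Arg: 6 codons.
Ile: 3 codons.
Pro: 4 codons.
Thr: 4 codons.
4 × 2 × 6 × 3 × 4 × 4 = 2304.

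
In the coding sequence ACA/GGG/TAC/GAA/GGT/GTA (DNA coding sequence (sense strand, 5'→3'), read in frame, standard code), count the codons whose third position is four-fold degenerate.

Codon 1 ACA (Thr): third position 4-fold.
Codon 2 GGG (Gly): third position 4-fold.
Codon 3 TAC (Tyr): third position 2-fold.
Codon 4 GAA (Glu): third position 2-fold.
Codon 5 GGT (Gly): third position 4-fold.
Codon 6 GTA (Val): third position 4-fold.
Four-fold degenerate third positions: 4.

4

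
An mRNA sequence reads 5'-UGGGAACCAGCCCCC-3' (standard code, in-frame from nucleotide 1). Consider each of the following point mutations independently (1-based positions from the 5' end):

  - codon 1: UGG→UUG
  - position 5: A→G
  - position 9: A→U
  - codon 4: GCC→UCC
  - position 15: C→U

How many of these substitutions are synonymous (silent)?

Codon 1: UGG (Trp) → UUG (Leu) — missense.
Codon 2: GAA (Glu) → GGA (Gly) — missense.
Codon 3: CCA (Pro) → CCU (Pro) — synonymous.
Codon 4: GCC (Ala) → UCC (Ser) — missense.
Codon 5: CCC (Pro) → CCU (Pro) — synonymous.
Synonymous: 2 of 5.

2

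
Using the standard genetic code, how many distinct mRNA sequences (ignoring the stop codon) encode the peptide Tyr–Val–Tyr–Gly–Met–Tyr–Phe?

Tyr: 2 codons.
Val: 4 codons.
Tyr: 2 codons.
Gly: 4 codons.
Met: 1 codon.
Tyr: 2 codons.
Phe: 2 codons.
2 × 4 × 2 × 4 × 1 × 2 × 2 = 256.

256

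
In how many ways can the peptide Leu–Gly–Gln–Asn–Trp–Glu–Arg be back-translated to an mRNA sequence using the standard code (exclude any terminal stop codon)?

Leu: 6 codons.
Gly: 4 codons.
Gln: 2 codons.
Asn: 2 codons.
Trp: 1 codon.
Glu: 2 codons.
Arg: 6 codons.
6 × 4 × 2 × 2 × 1 × 2 × 6 = 1152.

1152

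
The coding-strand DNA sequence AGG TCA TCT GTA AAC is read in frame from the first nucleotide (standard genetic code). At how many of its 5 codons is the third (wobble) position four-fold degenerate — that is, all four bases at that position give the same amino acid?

3

Codon 1 AGG (Arg): third position 2-fold.
Codon 2 TCA (Ser): third position 4-fold.
Codon 3 TCT (Ser): third position 4-fold.
Codon 4 GTA (Val): third position 4-fold.
Codon 5 AAC (Asn): third position 2-fold.
Four-fold degenerate third positions: 3.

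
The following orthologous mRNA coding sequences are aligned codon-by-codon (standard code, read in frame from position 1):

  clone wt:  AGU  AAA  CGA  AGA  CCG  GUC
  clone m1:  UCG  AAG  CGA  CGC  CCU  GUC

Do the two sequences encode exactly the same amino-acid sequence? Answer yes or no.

yes

Codon 1: AGU Ser / UCG Ser — synonymous.
Codon 2: AAA Lys / AAG Lys — synonymous.
Codon 3: CGA Arg / CGA Arg — identical.
Codon 4: AGA Arg / CGC Arg — synonymous.
Codon 5: CCG Pro / CCU Pro — synonymous.
Codon 6: GUC Val / GUC Val — identical.
Nonsynonymous differences: 0 → same protein.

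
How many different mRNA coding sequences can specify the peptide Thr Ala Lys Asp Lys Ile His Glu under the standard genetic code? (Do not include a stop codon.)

Thr: 4 codons.
Ala: 4 codons.
Lys: 2 codons.
Asp: 2 codons.
Lys: 2 codons.
Ile: 3 codons.
His: 2 codons.
Glu: 2 codons.
4 × 4 × 2 × 2 × 2 × 3 × 2 × 2 = 1536.

1536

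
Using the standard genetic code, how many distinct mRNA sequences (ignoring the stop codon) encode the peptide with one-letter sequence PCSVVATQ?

24576

Pro: 4 codons.
Cys: 2 codons.
Ser: 6 codons.
Val: 4 codons.
Val: 4 codons.
Ala: 4 codons.
Thr: 4 codons.
Gln: 2 codons.
4 × 2 × 6 × 4 × 4 × 4 × 4 × 2 = 24576.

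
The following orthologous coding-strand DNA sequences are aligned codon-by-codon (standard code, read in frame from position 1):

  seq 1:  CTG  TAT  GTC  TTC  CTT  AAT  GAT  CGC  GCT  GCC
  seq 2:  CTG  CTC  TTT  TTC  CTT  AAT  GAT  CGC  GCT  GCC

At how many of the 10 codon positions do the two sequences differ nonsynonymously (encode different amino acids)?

Codon 1: CTG Leu / CTG Leu — identical.
Codon 2: TAT Tyr / CTC Leu — nonsynonymous.
Codon 3: GTC Val / TTT Phe — nonsynonymous.
Codon 4: TTC Phe / TTC Phe — identical.
Codon 5: CTT Leu / CTT Leu — identical.
Codon 6: AAT Asn / AAT Asn — identical.
Codon 7: GAT Asp / GAT Asp — identical.
Codon 8: CGC Arg / CGC Arg — identical.
Codon 9: GCT Ala / GCT Ala — identical.
Codon 10: GCC Ala / GCC Ala — identical.
Nonsynonymous differences: 2.

2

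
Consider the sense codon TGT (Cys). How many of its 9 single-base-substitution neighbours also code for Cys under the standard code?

1

Position 1: none → 0 synonymous.
Position 2: none → 0 synonymous.
Position 3: TGC → 1 synonymous.
Total: 0 + 0 + 1 = 1.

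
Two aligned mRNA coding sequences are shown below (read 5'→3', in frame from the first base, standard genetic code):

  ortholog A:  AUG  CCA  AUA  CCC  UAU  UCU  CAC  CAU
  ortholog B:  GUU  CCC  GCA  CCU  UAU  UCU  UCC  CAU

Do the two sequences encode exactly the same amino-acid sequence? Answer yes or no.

Codon 1: AUG Met / GUU Val — nonsynonymous.
Codon 2: CCA Pro / CCC Pro — synonymous.
Codon 3: AUA Ile / GCA Ala — nonsynonymous.
Codon 4: CCC Pro / CCU Pro — synonymous.
Codon 5: UAU Tyr / UAU Tyr — identical.
Codon 6: UCU Ser / UCU Ser — identical.
Codon 7: CAC His / UCC Ser — nonsynonymous.
Codon 8: CAU His / CAU His — identical.
Nonsynonymous differences: 3 → different protein.

no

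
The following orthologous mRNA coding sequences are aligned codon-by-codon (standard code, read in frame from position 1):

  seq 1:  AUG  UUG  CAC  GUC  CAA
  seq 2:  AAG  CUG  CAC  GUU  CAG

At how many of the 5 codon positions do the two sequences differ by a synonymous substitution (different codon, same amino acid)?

3

Codon 1: AUG Met / AAG Lys — nonsynonymous.
Codon 2: UUG Leu / CUG Leu — synonymous.
Codon 3: CAC His / CAC His — identical.
Codon 4: GUC Val / GUU Val — synonymous.
Codon 5: CAA Gln / CAG Gln — synonymous.
Synonymous differences: 3.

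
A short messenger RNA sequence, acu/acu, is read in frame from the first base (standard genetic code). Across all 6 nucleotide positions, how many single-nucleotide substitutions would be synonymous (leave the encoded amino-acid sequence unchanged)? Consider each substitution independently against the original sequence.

Codon 1 (ACU, Thr): 3 synonymous substitutions.
Codon 2 (ACU, Thr): 3 synonymous substitutions.
Total: 3 + 3 = 6.

6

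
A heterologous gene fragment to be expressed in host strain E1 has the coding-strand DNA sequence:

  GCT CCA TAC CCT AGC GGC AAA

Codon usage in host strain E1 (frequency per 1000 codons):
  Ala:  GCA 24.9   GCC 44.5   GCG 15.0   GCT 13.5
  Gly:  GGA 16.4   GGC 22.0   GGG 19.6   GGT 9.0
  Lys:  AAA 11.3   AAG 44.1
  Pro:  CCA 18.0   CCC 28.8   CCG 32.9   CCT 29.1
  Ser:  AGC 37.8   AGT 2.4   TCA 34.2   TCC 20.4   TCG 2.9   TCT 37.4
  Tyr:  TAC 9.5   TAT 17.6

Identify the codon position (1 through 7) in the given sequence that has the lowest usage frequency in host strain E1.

3

Codon 1 GCT (Ala): 13.5 per 1000.
Codon 2 CCA (Pro): 18.0 per 1000.
Codon 3 TAC (Tyr): 9.5 per 1000.
Codon 4 CCT (Pro): 29.1 per 1000.
Codon 5 AGC (Ser): 37.8 per 1000.
Codon 6 GGC (Gly): 22.0 per 1000.
Codon 7 AAA (Lys): 11.3 per 1000.
Lowest frequency is 9.5 at codon 3.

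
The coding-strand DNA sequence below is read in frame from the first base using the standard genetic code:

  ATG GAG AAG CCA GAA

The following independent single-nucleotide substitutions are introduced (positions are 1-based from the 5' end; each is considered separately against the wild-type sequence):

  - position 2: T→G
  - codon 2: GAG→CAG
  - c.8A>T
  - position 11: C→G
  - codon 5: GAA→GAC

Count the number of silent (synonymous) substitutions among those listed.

0

Codon 1: ATG (Met) → AGG (Arg) — missense.
Codon 2: GAG (Glu) → CAG (Gln) — missense.
Codon 3: AAG (Lys) → ATG (Met) — missense.
Codon 4: CCA (Pro) → CGA (Arg) — missense.
Codon 5: GAA (Glu) → GAC (Asp) — missense.
Synonymous: 0 of 5.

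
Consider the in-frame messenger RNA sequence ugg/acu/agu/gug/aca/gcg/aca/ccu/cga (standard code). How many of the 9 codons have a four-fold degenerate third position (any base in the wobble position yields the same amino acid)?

Codon 1 UGG (Trp): third position 1-fold.
Codon 2 ACU (Thr): third position 4-fold.
Codon 3 AGU (Ser): third position 2-fold.
Codon 4 GUG (Val): third position 4-fold.
Codon 5 ACA (Thr): third position 4-fold.
Codon 6 GCG (Ala): third position 4-fold.
Codon 7 ACA (Thr): third position 4-fold.
Codon 8 CCU (Pro): third position 4-fold.
Codon 9 CGA (Arg): third position 4-fold.
Four-fold degenerate third positions: 7.

7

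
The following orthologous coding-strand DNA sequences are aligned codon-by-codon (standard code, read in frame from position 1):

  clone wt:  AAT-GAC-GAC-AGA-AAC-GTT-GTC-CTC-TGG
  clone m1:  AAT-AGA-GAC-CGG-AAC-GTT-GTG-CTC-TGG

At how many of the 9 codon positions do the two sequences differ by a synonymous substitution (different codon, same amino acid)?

2

Codon 1: AAT Asn / AAT Asn — identical.
Codon 2: GAC Asp / AGA Arg — nonsynonymous.
Codon 3: GAC Asp / GAC Asp — identical.
Codon 4: AGA Arg / CGG Arg — synonymous.
Codon 5: AAC Asn / AAC Asn — identical.
Codon 6: GTT Val / GTT Val — identical.
Codon 7: GTC Val / GTG Val — synonymous.
Codon 8: CTC Leu / CTC Leu — identical.
Codon 9: TGG Trp / TGG Trp — identical.
Synonymous differences: 2.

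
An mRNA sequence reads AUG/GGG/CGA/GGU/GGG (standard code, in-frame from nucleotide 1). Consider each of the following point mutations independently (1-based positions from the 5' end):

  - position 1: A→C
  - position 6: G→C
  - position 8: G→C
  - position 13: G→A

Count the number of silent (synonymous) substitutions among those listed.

Codon 1: AUG (Met) → CUG (Leu) — missense.
Codon 2: GGG (Gly) → GGC (Gly) — synonymous.
Codon 3: CGA (Arg) → CCA (Pro) — missense.
Codon 5: GGG (Gly) → AGG (Arg) — missense.
Synonymous: 1 of 4.

1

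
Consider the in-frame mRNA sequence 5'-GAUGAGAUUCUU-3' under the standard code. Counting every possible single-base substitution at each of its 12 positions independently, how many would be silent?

Codon 1 (GAU, Asp): 1 synonymous substitution.
Codon 2 (GAG, Glu): 1 synonymous substitution.
Codon 3 (AUU, Ile): 2 synonymous substitutions.
Codon 4 (CUU, Leu): 3 synonymous substitutions.
Total: 1 + 1 + 2 + 3 = 7.

7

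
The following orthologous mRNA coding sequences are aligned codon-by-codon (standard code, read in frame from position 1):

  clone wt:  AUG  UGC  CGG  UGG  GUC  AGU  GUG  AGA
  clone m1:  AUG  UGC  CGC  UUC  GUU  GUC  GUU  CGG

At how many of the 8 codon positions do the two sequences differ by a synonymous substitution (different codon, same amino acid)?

4

Codon 1: AUG Met / AUG Met — identical.
Codon 2: UGC Cys / UGC Cys — identical.
Codon 3: CGG Arg / CGC Arg — synonymous.
Codon 4: UGG Trp / UUC Phe — nonsynonymous.
Codon 5: GUC Val / GUU Val — synonymous.
Codon 6: AGU Ser / GUC Val — nonsynonymous.
Codon 7: GUG Val / GUU Val — synonymous.
Codon 8: AGA Arg / CGG Arg — synonymous.
Synonymous differences: 4.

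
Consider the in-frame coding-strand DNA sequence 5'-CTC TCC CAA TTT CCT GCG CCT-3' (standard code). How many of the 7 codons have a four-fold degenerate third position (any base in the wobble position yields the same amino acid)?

Codon 1 CTC (Leu): third position 4-fold.
Codon 2 TCC (Ser): third position 4-fold.
Codon 3 CAA (Gln): third position 2-fold.
Codon 4 TTT (Phe): third position 2-fold.
Codon 5 CCT (Pro): third position 4-fold.
Codon 6 GCG (Ala): third position 4-fold.
Codon 7 CCT (Pro): third position 4-fold.
Four-fold degenerate third positions: 5.

5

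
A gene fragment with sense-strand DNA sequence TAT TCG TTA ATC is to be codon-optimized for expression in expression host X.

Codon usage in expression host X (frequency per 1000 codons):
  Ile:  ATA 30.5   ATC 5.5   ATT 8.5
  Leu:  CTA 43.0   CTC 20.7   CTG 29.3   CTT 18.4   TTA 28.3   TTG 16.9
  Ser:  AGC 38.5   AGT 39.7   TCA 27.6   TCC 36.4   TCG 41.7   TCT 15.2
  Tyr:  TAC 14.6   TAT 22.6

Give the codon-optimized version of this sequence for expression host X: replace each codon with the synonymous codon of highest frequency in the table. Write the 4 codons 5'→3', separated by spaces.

TAT TCG CTA ATA

Codon 1 (Tyr): best is TAT at 22.6.
Codon 2 (Ser): best is TCG at 41.7.
Codon 3 (Leu): best is CTA at 43.0.
Codon 4 (Ile): best is ATA at 30.5.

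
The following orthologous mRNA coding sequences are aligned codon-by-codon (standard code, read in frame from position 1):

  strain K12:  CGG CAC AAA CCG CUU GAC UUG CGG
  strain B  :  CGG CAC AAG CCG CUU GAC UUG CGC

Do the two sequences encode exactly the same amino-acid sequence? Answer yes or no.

Codon 1: CGG Arg / CGG Arg — identical.
Codon 2: CAC His / CAC His — identical.
Codon 3: AAA Lys / AAG Lys — synonymous.
Codon 4: CCG Pro / CCG Pro — identical.
Codon 5: CUU Leu / CUU Leu — identical.
Codon 6: GAC Asp / GAC Asp — identical.
Codon 7: UUG Leu / UUG Leu — identical.
Codon 8: CGG Arg / CGC Arg — synonymous.
Nonsynonymous differences: 0 → same protein.

yes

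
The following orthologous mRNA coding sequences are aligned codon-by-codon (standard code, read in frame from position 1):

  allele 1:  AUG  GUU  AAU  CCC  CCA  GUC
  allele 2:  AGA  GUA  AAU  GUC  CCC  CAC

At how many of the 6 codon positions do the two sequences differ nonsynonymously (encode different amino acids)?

3

Codon 1: AUG Met / AGA Arg — nonsynonymous.
Codon 2: GUU Val / GUA Val — synonymous.
Codon 3: AAU Asn / AAU Asn — identical.
Codon 4: CCC Pro / GUC Val — nonsynonymous.
Codon 5: CCA Pro / CCC Pro — synonymous.
Codon 6: GUC Val / CAC His — nonsynonymous.
Nonsynonymous differences: 3.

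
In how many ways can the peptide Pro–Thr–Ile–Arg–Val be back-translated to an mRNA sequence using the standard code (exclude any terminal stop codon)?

Pro: 4 codons.
Thr: 4 codons.
Ile: 3 codons.
Arg: 6 codons.
Val: 4 codons.
4 × 4 × 3 × 6 × 4 = 1152.

1152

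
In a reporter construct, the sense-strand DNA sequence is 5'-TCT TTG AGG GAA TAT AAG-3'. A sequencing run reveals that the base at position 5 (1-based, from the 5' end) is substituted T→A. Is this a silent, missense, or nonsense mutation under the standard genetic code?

nonsense

Position 5 falls in codon 2: TTG → Leu.
After the substitution the codon is TAG → Stop.
The new codon is a stop codon, so this is a nonsense mutation.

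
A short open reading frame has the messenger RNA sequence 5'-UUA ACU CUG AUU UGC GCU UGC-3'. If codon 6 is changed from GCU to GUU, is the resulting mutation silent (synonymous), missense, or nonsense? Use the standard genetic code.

missense

Position 17 falls in codon 6: GCU → Ala.
After the substitution the codon is GUU → Val.
Ala ≠ Val, so this is a missense mutation.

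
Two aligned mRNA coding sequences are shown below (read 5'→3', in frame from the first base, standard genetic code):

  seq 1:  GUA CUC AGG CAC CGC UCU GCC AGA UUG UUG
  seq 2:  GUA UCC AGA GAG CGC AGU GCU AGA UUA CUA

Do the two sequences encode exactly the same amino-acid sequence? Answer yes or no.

no

Codon 1: GUA Val / GUA Val — identical.
Codon 2: CUC Leu / UCC Ser — nonsynonymous.
Codon 3: AGG Arg / AGA Arg — synonymous.
Codon 4: CAC His / GAG Glu — nonsynonymous.
Codon 5: CGC Arg / CGC Arg — identical.
Codon 6: UCU Ser / AGU Ser — synonymous.
Codon 7: GCC Ala / GCU Ala — synonymous.
Codon 8: AGA Arg / AGA Arg — identical.
Codon 9: UUG Leu / UUA Leu — synonymous.
Codon 10: UUG Leu / CUA Leu — synonymous.
Nonsynonymous differences: 2 → different protein.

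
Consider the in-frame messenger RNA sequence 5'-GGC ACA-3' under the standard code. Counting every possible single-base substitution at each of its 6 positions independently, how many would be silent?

6

Codon 1 (GGC, Gly): 3 synonymous substitutions.
Codon 2 (ACA, Thr): 3 synonymous substitutions.
Total: 3 + 3 = 6.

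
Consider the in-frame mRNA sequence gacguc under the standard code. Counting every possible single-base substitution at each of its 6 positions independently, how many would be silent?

4

Codon 1 (GAC, Asp): 1 synonymous substitution.
Codon 2 (GUC, Val): 3 synonymous substitutions.
Total: 1 + 3 = 4.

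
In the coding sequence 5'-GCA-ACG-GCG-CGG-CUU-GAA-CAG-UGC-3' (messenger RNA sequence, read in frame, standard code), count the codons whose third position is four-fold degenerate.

Codon 1 GCA (Ala): third position 4-fold.
Codon 2 ACG (Thr): third position 4-fold.
Codon 3 GCG (Ala): third position 4-fold.
Codon 4 CGG (Arg): third position 4-fold.
Codon 5 CUU (Leu): third position 4-fold.
Codon 6 GAA (Glu): third position 2-fold.
Codon 7 CAG (Gln): third position 2-fold.
Codon 8 UGC (Cys): third position 2-fold.
Four-fold degenerate third positions: 5.

5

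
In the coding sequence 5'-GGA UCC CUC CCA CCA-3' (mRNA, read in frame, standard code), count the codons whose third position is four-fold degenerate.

5

Codon 1 GGA (Gly): third position 4-fold.
Codon 2 UCC (Ser): third position 4-fold.
Codon 3 CUC (Leu): third position 4-fold.
Codon 4 CCA (Pro): third position 4-fold.
Codon 5 CCA (Pro): third position 4-fold.
Four-fold degenerate third positions: 5.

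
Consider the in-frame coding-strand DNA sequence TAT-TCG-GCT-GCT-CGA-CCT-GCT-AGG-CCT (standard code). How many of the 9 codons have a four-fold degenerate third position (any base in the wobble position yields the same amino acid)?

Codon 1 TAT (Tyr): third position 2-fold.
Codon 2 TCG (Ser): third position 4-fold.
Codon 3 GCT (Ala): third position 4-fold.
Codon 4 GCT (Ala): third position 4-fold.
Codon 5 CGA (Arg): third position 4-fold.
Codon 6 CCT (Pro): third position 4-fold.
Codon 7 GCT (Ala): third position 4-fold.
Codon 8 AGG (Arg): third position 2-fold.
Codon 9 CCT (Pro): third position 4-fold.
Four-fold degenerate third positions: 7.

7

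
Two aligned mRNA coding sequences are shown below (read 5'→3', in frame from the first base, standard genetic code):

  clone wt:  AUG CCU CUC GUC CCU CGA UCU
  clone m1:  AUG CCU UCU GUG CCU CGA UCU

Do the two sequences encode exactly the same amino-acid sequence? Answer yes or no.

no

Codon 1: AUG Met / AUG Met — identical.
Codon 2: CCU Pro / CCU Pro — identical.
Codon 3: CUC Leu / UCU Ser — nonsynonymous.
Codon 4: GUC Val / GUG Val — synonymous.
Codon 5: CCU Pro / CCU Pro — identical.
Codon 6: CGA Arg / CGA Arg — identical.
Codon 7: UCU Ser / UCU Ser — identical.
Nonsynonymous differences: 1 → different protein.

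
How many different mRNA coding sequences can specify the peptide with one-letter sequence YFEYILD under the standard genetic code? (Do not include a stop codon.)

Tyr: 2 codons.
Phe: 2 codons.
Glu: 2 codons.
Tyr: 2 codons.
Ile: 3 codons.
Leu: 6 codons.
Asp: 2 codons.
2 × 2 × 2 × 2 × 3 × 6 × 2 = 576.

576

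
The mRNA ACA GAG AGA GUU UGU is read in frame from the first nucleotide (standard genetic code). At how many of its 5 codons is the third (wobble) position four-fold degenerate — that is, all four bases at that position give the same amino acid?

2

Codon 1 ACA (Thr): third position 4-fold.
Codon 2 GAG (Glu): third position 2-fold.
Codon 3 AGA (Arg): third position 2-fold.
Codon 4 GUU (Val): third position 4-fold.
Codon 5 UGU (Cys): third position 2-fold.
Four-fold degenerate third positions: 2.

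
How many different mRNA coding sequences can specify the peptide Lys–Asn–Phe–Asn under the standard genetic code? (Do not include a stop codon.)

Lys: 2 codons.
Asn: 2 codons.
Phe: 2 codons.
Asn: 2 codons.
2 × 2 × 2 × 2 = 16.

16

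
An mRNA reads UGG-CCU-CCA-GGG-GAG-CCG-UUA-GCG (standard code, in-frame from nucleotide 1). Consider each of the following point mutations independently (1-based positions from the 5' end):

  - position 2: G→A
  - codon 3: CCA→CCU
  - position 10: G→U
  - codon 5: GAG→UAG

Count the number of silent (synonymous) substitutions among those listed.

Codon 1: UGG (Trp) → UAG (Stop) — nonsense.
Codon 3: CCA (Pro) → CCU (Pro) — synonymous.
Codon 4: GGG (Gly) → UGG (Trp) — missense.
Codon 5: GAG (Glu) → UAG (Stop) — nonsense.
Synonymous: 1 of 4.

1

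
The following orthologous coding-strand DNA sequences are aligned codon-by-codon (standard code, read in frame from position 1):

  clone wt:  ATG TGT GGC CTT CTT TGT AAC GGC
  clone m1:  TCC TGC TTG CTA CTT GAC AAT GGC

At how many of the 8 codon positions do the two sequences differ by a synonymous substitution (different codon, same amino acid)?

3

Codon 1: ATG Met / TCC Ser — nonsynonymous.
Codon 2: TGT Cys / TGC Cys — synonymous.
Codon 3: GGC Gly / TTG Leu — nonsynonymous.
Codon 4: CTT Leu / CTA Leu — synonymous.
Codon 5: CTT Leu / CTT Leu — identical.
Codon 6: TGT Cys / GAC Asp — nonsynonymous.
Codon 7: AAC Asn / AAT Asn — synonymous.
Codon 8: GGC Gly / GGC Gly — identical.
Synonymous differences: 3.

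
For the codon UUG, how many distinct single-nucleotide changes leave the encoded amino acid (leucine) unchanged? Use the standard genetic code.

Position 1: CUG → 1 synonymous.
Position 2: none → 0 synonymous.
Position 3: UUA → 1 synonymous.
Total: 1 + 0 + 1 = 2.

2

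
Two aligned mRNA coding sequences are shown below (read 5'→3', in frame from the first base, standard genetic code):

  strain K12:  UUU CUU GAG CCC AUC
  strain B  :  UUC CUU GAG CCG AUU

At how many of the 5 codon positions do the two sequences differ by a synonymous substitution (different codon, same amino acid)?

Codon 1: UUU Phe / UUC Phe — synonymous.
Codon 2: CUU Leu / CUU Leu — identical.
Codon 3: GAG Glu / GAG Glu — identical.
Codon 4: CCC Pro / CCG Pro — synonymous.
Codon 5: AUC Ile / AUU Ile — synonymous.
Synonymous differences: 3.

3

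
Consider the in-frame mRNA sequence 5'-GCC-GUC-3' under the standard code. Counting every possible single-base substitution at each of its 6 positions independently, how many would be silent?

Codon 1 (GCC, Ala): 3 synonymous substitutions.
Codon 2 (GUC, Val): 3 synonymous substitutions.
Total: 3 + 3 = 6.

6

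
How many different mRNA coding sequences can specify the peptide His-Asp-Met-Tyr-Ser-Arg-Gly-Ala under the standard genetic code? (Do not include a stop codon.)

His: 2 codons.
Asp: 2 codons.
Met: 1 codon.
Tyr: 2 codons.
Ser: 6 codons.
Arg: 6 codons.
Gly: 4 codons.
Ala: 4 codons.
2 × 2 × 1 × 2 × 6 × 6 × 4 × 4 = 4608.

4608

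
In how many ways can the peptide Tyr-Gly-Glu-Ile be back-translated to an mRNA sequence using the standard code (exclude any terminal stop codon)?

Tyr: 2 codons.
Gly: 4 codons.
Glu: 2 codons.
Ile: 3 codons.
2 × 4 × 2 × 3 = 48.

48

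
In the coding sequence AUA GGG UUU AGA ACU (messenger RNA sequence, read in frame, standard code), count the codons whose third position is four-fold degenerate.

2

Codon 1 AUA (Ile): third position 3-fold.
Codon 2 GGG (Gly): third position 4-fold.
Codon 3 UUU (Phe): third position 2-fold.
Codon 4 AGA (Arg): third position 2-fold.
Codon 5 ACU (Thr): third position 4-fold.
Four-fold degenerate third positions: 2.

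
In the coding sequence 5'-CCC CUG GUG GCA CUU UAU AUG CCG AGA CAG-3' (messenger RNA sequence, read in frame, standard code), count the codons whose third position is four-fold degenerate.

6

Codon 1 CCC (Pro): third position 4-fold.
Codon 2 CUG (Leu): third position 4-fold.
Codon 3 GUG (Val): third position 4-fold.
Codon 4 GCA (Ala): third position 4-fold.
Codon 5 CUU (Leu): third position 4-fold.
Codon 6 UAU (Tyr): third position 2-fold.
Codon 7 AUG (Met): third position 1-fold.
Codon 8 CCG (Pro): third position 4-fold.
Codon 9 AGA (Arg): third position 2-fold.
Codon 10 CAG (Gln): third position 2-fold.
Four-fold degenerate third positions: 6.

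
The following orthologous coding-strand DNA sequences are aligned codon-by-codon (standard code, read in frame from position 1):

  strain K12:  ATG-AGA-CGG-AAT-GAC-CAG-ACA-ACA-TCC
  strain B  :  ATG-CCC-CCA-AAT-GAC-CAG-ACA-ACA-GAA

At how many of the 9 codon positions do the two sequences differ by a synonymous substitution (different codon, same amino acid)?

Codon 1: ATG Met / ATG Met — identical.
Codon 2: AGA Arg / CCC Pro — nonsynonymous.
Codon 3: CGG Arg / CCA Pro — nonsynonymous.
Codon 4: AAT Asn / AAT Asn — identical.
Codon 5: GAC Asp / GAC Asp — identical.
Codon 6: CAG Gln / CAG Gln — identical.
Codon 7: ACA Thr / ACA Thr — identical.
Codon 8: ACA Thr / ACA Thr — identical.
Codon 9: TCC Ser / GAA Glu — nonsynonymous.
Synonymous differences: 0.

0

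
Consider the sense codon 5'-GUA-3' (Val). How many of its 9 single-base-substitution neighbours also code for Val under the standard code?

Position 1: none → 0 synonymous.
Position 2: none → 0 synonymous.
Position 3: GUU, GUC, GUG → 3 synonymous.
Total: 0 + 0 + 3 = 3.

3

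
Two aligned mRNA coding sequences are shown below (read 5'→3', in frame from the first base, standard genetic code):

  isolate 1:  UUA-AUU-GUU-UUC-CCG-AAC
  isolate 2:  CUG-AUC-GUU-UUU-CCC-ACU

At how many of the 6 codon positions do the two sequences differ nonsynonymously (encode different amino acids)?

1

Codon 1: UUA Leu / CUG Leu — synonymous.
Codon 2: AUU Ile / AUC Ile — synonymous.
Codon 3: GUU Val / GUU Val — identical.
Codon 4: UUC Phe / UUU Phe — synonymous.
Codon 5: CCG Pro / CCC Pro — synonymous.
Codon 6: AAC Asn / ACU Thr — nonsynonymous.
Nonsynonymous differences: 1.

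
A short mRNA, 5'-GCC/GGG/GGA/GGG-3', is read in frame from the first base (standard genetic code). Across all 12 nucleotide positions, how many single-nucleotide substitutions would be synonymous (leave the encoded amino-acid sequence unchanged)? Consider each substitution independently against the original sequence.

12

Codon 1 (GCC, Ala): 3 synonymous substitutions.
Codon 2 (GGG, Gly): 3 synonymous substitutions.
Codon 3 (GGA, Gly): 3 synonymous substitutions.
Codon 4 (GGG, Gly): 3 synonymous substitutions.
Total: 3 + 3 + 3 + 3 = 12.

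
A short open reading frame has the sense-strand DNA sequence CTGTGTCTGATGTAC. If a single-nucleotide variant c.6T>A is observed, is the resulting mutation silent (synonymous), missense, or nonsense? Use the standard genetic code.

Position 6 falls in codon 2: TGT → Cys.
After the substitution the codon is TGA → Stop.
The new codon is a stop codon, so this is a nonsense mutation.

nonsense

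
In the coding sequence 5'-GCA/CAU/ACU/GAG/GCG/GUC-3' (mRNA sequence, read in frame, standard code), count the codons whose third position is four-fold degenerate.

Codon 1 GCA (Ala): third position 4-fold.
Codon 2 CAU (His): third position 2-fold.
Codon 3 ACU (Thr): third position 4-fold.
Codon 4 GAG (Glu): third position 2-fold.
Codon 5 GCG (Ala): third position 4-fold.
Codon 6 GUC (Val): third position 4-fold.
Four-fold degenerate third positions: 4.

4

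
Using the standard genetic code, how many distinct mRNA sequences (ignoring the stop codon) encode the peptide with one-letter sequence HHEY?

His: 2 codons.
His: 2 codons.
Glu: 2 codons.
Tyr: 2 codons.
2 × 2 × 2 × 2 = 16.

16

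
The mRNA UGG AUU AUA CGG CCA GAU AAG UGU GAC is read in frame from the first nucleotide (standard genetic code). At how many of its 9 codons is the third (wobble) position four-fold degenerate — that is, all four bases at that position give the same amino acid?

2

Codon 1 UGG (Trp): third position 1-fold.
Codon 2 AUU (Ile): third position 3-fold.
Codon 3 AUA (Ile): third position 3-fold.
Codon 4 CGG (Arg): third position 4-fold.
Codon 5 CCA (Pro): third position 4-fold.
Codon 6 GAU (Asp): third position 2-fold.
Codon 7 AAG (Lys): third position 2-fold.
Codon 8 UGU (Cys): third position 2-fold.
Codon 9 GAC (Asp): third position 2-fold.
Four-fold degenerate third positions: 2.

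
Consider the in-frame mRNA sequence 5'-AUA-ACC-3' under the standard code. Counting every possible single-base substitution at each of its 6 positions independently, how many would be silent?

5

Codon 1 (AUA, Ile): 2 synonymous substitutions.
Codon 2 (ACC, Thr): 3 synonymous substitutions.
Total: 2 + 3 = 5.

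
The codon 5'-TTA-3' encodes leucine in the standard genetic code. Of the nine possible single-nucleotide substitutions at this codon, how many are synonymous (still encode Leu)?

2

Position 1: CTA → 1 synonymous.
Position 2: none → 0 synonymous.
Position 3: TTG → 1 synonymous.
Total: 1 + 0 + 1 = 2.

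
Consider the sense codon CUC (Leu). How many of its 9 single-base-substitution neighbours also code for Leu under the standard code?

3

Position 1: none → 0 synonymous.
Position 2: none → 0 synonymous.
Position 3: CUU, CUA, CUG → 3 synonymous.
Total: 0 + 0 + 3 = 3.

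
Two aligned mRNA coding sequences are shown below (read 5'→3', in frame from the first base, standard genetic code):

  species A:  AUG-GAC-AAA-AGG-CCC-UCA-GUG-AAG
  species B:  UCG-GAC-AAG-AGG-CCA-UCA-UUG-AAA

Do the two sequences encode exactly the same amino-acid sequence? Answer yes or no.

Codon 1: AUG Met / UCG Ser — nonsynonymous.
Codon 2: GAC Asp / GAC Asp — identical.
Codon 3: AAA Lys / AAG Lys — synonymous.
Codon 4: AGG Arg / AGG Arg — identical.
Codon 5: CCC Pro / CCA Pro — synonymous.
Codon 6: UCA Ser / UCA Ser — identical.
Codon 7: GUG Val / UUG Leu — nonsynonymous.
Codon 8: AAG Lys / AAA Lys — synonymous.
Nonsynonymous differences: 2 → different protein.

no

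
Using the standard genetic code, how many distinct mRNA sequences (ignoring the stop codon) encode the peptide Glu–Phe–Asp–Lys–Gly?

64

Glu: 2 codons.
Phe: 2 codons.
Asp: 2 codons.
Lys: 2 codons.
Gly: 4 codons.
2 × 2 × 2 × 2 × 4 = 64.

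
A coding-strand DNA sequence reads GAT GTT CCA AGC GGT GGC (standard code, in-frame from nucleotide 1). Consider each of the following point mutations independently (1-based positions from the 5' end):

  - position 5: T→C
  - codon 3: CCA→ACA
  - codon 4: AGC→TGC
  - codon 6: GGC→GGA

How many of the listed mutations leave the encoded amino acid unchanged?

1

Codon 2: GTT (Val) → GCT (Ala) — missense.
Codon 3: CCA (Pro) → ACA (Thr) — missense.
Codon 4: AGC (Ser) → TGC (Cys) — missense.
Codon 6: GGC (Gly) → GGA (Gly) — synonymous.
Synonymous: 1 of 4.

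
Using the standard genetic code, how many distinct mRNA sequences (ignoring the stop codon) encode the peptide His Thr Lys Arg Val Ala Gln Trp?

His: 2 codons.
Thr: 4 codons.
Lys: 2 codons.
Arg: 6 codons.
Val: 4 codons.
Ala: 4 codons.
Gln: 2 codons.
Trp: 1 codon.
2 × 4 × 2 × 6 × 4 × 4 × 2 × 1 = 3072.

3072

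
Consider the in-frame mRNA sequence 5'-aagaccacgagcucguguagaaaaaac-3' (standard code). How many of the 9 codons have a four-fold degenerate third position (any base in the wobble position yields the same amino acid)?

Codon 1 AAG (Lys): third position 2-fold.
Codon 2 ACC (Thr): third position 4-fold.
Codon 3 ACG (Thr): third position 4-fold.
Codon 4 AGC (Ser): third position 2-fold.
Codon 5 UCG (Ser): third position 4-fold.
Codon 6 UGU (Cys): third position 2-fold.
Codon 7 AGA (Arg): third position 2-fold.
Codon 8 AAA (Lys): third position 2-fold.
Codon 9 AAC (Asn): third position 2-fold.
Four-fold degenerate third positions: 3.

3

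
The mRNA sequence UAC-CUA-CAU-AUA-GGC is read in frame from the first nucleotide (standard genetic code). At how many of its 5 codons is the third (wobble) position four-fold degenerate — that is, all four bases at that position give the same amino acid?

Codon 1 UAC (Tyr): third position 2-fold.
Codon 2 CUA (Leu): third position 4-fold.
Codon 3 CAU (His): third position 2-fold.
Codon 4 AUA (Ile): third position 3-fold.
Codon 5 GGC (Gly): third position 4-fold.
Four-fold degenerate third positions: 2.

2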